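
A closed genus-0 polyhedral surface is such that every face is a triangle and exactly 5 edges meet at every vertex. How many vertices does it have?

Each face has 3 edges and each edge borders two faces, so 2E = 3F.
Each vertex has degree 5, so 5V = 2E and hence V = 3F/5.
Euler: V − E + F = 2 ⇒ (3F/5) − (3F/2) + F = 2.
Multiply by 10: (6 − 15 + 10)F = 20, i.e. 1F = 20.
So F = 20, E = 3·20/2 = 30, V = 3·20/5 = 12.

12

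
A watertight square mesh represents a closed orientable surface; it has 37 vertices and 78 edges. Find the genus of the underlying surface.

Every face is a square and each edge borders two faces, so 4F = 2·78, giving F = 39.
χ = V − E + F = 37 − 78 + 39 = -2.
For a closed orientable surface χ = 2 − 2g, so g = (2 − (-2))/2 = 2.

2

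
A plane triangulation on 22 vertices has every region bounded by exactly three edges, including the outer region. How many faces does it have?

In a plane triangulation 3F = 2E and V − E + F = 2, so F = 2V − 4 = 2·22 − 4 = 40.

40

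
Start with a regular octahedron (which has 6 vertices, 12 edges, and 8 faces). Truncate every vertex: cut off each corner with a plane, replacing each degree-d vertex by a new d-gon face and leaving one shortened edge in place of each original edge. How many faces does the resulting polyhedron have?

14

Truncation replaces each original edge-end by a new vertex, so V′ = 2E = 24.
Each original edge survives, and each old vertex of degree d contributes d new edges; summing degrees gives Σd = 2E, so E′ = E + 2E = 3E = 36.
Each original face survives and each original vertex becomes one new face: F′ = F + V = 14.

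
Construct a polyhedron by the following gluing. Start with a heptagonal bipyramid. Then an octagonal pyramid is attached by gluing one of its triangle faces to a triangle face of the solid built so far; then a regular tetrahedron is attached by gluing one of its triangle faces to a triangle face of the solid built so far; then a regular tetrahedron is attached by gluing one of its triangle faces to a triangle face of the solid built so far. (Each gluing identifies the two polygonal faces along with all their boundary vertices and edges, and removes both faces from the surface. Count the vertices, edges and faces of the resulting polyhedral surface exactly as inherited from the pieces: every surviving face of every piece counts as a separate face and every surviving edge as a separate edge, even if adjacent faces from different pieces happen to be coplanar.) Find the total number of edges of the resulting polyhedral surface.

40

A heptagonal bipyramid: V=9, E=21, F=14.
Attach an octagonal pyramid (V=9, E=16, F=9) along a 3-gon: merge 3 vertices and 3 edges, delete both glued faces → V=15, E=34, F=21.
Attach a regular tetrahedron (V=4, E=6, F=4) along a 3-gon: merge 3 vertices and 3 edges, delete both glued faces → V=16, E=37, F=23.
Attach a regular tetrahedron (V=4, E=6, F=4) along a 3-gon: merge 3 vertices and 3 edges, delete both glued faces → V=17, E=40, F=25.
Check: V − E + F = 17 − 40 + 25 = 2.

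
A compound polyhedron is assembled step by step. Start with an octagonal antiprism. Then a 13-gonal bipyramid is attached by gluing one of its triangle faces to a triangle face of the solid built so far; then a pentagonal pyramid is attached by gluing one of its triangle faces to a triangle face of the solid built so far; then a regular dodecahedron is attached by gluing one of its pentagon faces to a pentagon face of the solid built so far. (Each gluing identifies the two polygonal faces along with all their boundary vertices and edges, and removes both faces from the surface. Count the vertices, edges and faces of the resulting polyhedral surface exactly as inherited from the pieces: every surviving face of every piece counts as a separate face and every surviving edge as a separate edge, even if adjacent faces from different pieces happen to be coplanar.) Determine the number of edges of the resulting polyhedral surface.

100

An octagonal antiprism: V=16, E=32, F=18.
Attach a 13-gonal bipyramid (V=15, E=39, F=26) along a 3-gon: merge 3 vertices and 3 edges, delete both glued faces → V=28, E=68, F=42.
Attach a pentagonal pyramid (V=6, E=10, F=6) along a 3-gon: merge 3 vertices and 3 edges, delete both glued faces → V=31, E=75, F=46.
Attach a regular dodecahedron (V=20, E=30, F=12) along a 5-gon: merge 5 vertices and 5 edges, delete both glued faces → V=46, E=100, F=56.
Check: V − E + F = 46 − 100 + 56 = 2.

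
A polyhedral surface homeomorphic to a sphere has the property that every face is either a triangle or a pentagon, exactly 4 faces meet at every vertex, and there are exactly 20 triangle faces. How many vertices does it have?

Let x be the number of pentagons; then F = 20 + x.
Edge–face incidences: 2E = 3·20 + 5·x = 60 + 5x.
Every vertex has degree 4, so 4V = 2E.
Euler: V − E + F = 2 ⇒ (2E)/4 − E + (20 + x) = 2.
Multiply by 8: 2·(2E) − 4·(2E) + 8·(20 + x) = 16, i.e. 160 + 8x − 2·(60 + 5x) = 16.
Collecting terms: −2x + 40 = 16, so −2x = −24, so x = 12.
Then 2E = 60 + 5·12 = 120, so E = 60, V = 2E/4 = 30, F = 20 + 12 = 32.

30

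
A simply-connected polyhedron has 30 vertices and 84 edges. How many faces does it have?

56

Here V − E + F = 2.
F = 2 − V + E = 2 − 30 + 84 = 56.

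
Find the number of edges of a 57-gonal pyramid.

A pyramid on an n-gon base has one n-gon and n triangles: V = 57 + 1 = 58, E = 2·57 = 114, F = 57 + 1 = 58.
Check: V − E + F = 58 − 114 + 58 = 2.

114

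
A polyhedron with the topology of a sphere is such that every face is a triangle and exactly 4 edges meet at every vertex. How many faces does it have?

Each face has 3 edges and each edge borders two faces, so 2E = 3F.
Each vertex has degree 4, so 4V = 2E and hence V = 3F/4.
Euler: V − E + F = 2 ⇒ (3F/4) − (3F/2) + F = 2.
Multiply by 8: (6 − 12 + 8)F = 16, i.e. 2F = 16.
So F = 8, E = 3·8/2 = 12, V = 3·8/4 = 6.

8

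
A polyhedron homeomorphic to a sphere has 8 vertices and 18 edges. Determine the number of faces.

Here V − E + F = 2.
F = 2 − V + E = 2 − 8 + 18 = 12.

12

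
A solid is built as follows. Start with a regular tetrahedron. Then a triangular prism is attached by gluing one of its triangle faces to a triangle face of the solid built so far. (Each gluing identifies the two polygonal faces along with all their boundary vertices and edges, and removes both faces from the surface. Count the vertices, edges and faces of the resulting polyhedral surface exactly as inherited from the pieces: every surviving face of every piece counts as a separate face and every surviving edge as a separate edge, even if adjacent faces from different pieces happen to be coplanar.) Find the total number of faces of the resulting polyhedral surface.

A regular tetrahedron: V=4, E=6, F=4.
Attach a triangular prism (V=6, E=9, F=5) along a 3-gon: merge 3 vertices and 3 edges, delete both glued faces → V=7, E=12, F=7.
Check: V − E + F = 7 − 12 + 7 = 2.

7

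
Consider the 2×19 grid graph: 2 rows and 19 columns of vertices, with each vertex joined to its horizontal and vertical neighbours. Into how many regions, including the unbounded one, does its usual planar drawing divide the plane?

The grid has V = 2·19 = 38 vertices and E = 2·18 + 19·1 = 55 edges.
F = 2 − V + E = 2 − 38 + 55 = 19.

19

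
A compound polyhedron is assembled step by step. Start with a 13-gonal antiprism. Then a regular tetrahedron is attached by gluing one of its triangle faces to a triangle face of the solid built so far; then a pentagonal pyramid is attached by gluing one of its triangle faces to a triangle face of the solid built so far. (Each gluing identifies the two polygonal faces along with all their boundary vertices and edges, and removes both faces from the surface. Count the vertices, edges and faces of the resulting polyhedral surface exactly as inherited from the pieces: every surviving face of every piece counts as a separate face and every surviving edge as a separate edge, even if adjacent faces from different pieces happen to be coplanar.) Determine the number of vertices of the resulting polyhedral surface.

30

A 13-gonal antiprism: V=26, E=52, F=28.
Attach a regular tetrahedron (V=4, E=6, F=4) along a 3-gon: merge 3 vertices and 3 edges, delete both glued faces → V=27, E=55, F=30.
Attach a pentagonal pyramid (V=6, E=10, F=6) along a 3-gon: merge 3 vertices and 3 edges, delete both glued faces → V=30, E=62, F=34.
Check: V − E + F = 30 − 62 + 34 = 2.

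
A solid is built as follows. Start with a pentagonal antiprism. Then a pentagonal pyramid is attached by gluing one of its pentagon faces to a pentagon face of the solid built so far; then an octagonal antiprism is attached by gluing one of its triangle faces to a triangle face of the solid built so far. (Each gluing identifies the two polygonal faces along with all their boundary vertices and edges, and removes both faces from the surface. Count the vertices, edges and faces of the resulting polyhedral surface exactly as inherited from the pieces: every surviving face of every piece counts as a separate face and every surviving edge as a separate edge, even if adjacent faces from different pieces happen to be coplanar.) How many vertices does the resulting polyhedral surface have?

24

A pentagonal antiprism: V=10, E=20, F=12.
Attach a pentagonal pyramid (V=6, E=10, F=6) along a 5-gon: merge 5 vertices and 5 edges, delete both glued faces → V=11, E=25, F=16.
Attach an octagonal antiprism (V=16, E=32, F=18) along a 3-gon: merge 3 vertices and 3 edges, delete both glued faces → V=24, E=54, F=32.
Check: V − E + F = 24 − 54 + 32 = 2.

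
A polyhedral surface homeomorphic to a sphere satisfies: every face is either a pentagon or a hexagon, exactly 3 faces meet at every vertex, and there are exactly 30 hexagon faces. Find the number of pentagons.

Let x be the number of pentagons; then F = 30 + x.
Edge–face incidences: 2E = 6·30 + 5·x = 180 + 5x.
Every vertex has degree 3, so 3V = 2E.
Euler: V − E + F = 2 ⇒ (2E)/3 − E + (30 + x) = 2.
Multiply by 6: 2·(2E) − 3·(2E) + 6·(30 + x) = 12, i.e. 180 + 6x − (180 + 5x) = 12.
Collecting terms: x = 12.
Then 2E = 180 + 5·12 = 240, so E = 120, V = 2E/3 = 80, F = 30 + 12 = 42.

12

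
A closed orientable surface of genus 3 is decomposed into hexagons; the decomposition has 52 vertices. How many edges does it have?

84

χ = 2 − 2·3 = -4, and every face is a hexagon so 6F = 2E.
V − E + F = -4 with E = 6F/2 gives 52 − (6/2 − 1)·F = -4, so F = 28 and E = 84.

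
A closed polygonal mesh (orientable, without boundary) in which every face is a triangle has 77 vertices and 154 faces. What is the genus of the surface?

Every face is a triangle, so 2E = 3·154 = 462, giving E = 231.
χ = V − E + F = 77 − 231 + 154 = 0.
For a closed orientable surface χ = 2 − 2g, so g = (2 − (0))/2 = 1.

1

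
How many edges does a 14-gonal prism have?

42

A prism on an n-gon has two n-gon bases and n rectangular sides: V = 2·14 = 28, E = 3·14 = 42, F = 14 + 2 = 16.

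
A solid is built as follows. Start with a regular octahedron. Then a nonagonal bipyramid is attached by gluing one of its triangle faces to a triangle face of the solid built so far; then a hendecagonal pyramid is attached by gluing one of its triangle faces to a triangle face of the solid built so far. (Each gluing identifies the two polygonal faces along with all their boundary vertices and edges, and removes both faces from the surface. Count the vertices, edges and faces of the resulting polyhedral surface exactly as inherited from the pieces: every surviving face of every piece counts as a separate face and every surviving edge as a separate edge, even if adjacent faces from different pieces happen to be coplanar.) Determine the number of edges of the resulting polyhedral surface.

55

A regular octahedron: V=6, E=12, F=8.
Attach a nonagonal bipyramid (V=11, E=27, F=18) along a 3-gon: merge 3 vertices and 3 edges, delete both glued faces → V=14, E=36, F=24.
Attach a hendecagonal pyramid (V=12, E=22, F=12) along a 3-gon: merge 3 vertices and 3 edges, delete both glued faces → V=23, E=55, F=34.
Check: V − E + F = 23 − 55 + 34 = 2.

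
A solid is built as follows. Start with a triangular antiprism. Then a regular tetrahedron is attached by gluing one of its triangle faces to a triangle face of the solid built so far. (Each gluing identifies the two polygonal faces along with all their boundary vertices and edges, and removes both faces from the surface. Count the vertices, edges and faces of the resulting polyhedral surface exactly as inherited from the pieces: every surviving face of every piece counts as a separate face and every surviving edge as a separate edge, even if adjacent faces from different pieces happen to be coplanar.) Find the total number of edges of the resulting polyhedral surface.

A triangular antiprism: V=6, E=12, F=8.
Attach a regular tetrahedron (V=4, E=6, F=4) along a 3-gon: merge 3 vertices and 3 edges, delete both glued faces → V=7, E=15, F=10.
Check: V − E + F = 7 − 15 + 10 = 2.

15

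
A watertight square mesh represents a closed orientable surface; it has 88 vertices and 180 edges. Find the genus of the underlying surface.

Every face is a square and each edge borders two faces, so 4F = 2·180, giving F = 90.
χ = V − E + F = 88 − 180 + 90 = -2.
For a closed orientable surface χ = 2 − 2g, so g = (2 − (-2))/2 = 2.

2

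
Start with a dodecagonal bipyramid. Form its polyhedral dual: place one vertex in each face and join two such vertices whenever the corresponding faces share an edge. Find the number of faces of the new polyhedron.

14

The base solid has V = 14, E = 36, F = 24.
The dual swaps V and F and preserves E: V′ = F = 24, E′ = E = 36, F′ = V = 14.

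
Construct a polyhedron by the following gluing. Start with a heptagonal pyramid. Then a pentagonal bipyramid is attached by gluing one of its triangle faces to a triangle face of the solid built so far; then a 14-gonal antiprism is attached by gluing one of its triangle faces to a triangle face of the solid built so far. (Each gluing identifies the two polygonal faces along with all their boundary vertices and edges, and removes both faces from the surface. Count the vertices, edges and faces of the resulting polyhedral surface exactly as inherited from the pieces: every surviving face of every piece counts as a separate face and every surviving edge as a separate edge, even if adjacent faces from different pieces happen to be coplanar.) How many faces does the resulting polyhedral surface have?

44

A heptagonal pyramid: V=8, E=14, F=8.
Attach a pentagonal bipyramid (V=7, E=15, F=10) along a 3-gon: merge 3 vertices and 3 edges, delete both glued faces → V=12, E=26, F=16.
Attach a 14-gonal antiprism (V=28, E=56, F=30) along a 3-gon: merge 3 vertices and 3 edges, delete both glued faces → V=37, E=79, F=44.
Check: V − E + F = 37 − 79 + 44 = 2.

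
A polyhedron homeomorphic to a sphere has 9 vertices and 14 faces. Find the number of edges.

21

Here V − E + F = 2.
E = V + F − (2) = 9 + 14 − (2) = 21.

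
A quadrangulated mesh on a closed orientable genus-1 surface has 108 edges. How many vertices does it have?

χ = 2 − 2·1 = 0, and every face is a square so 4F = 2E.
F = 2E/4 = 54. Then V = 0 + E − F = 0 + 108 − 54 = 54.

54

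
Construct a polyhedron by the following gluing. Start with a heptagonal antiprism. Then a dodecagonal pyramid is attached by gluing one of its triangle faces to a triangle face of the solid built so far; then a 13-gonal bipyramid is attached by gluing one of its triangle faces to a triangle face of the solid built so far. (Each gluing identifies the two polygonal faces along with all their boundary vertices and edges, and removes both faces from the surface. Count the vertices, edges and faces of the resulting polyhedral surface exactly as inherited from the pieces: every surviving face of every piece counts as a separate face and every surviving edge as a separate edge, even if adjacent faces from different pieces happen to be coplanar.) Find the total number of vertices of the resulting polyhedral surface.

A heptagonal antiprism: V=14, E=28, F=16.
Attach a dodecagonal pyramid (V=13, E=24, F=13) along a 3-gon: merge 3 vertices and 3 edges, delete both glued faces → V=24, E=49, F=27.
Attach a 13-gonal bipyramid (V=15, E=39, F=26) along a 3-gon: merge 3 vertices and 3 edges, delete both glued faces → V=36, E=85, F=51.
Check: V − E + F = 36 − 85 + 51 = 2.

36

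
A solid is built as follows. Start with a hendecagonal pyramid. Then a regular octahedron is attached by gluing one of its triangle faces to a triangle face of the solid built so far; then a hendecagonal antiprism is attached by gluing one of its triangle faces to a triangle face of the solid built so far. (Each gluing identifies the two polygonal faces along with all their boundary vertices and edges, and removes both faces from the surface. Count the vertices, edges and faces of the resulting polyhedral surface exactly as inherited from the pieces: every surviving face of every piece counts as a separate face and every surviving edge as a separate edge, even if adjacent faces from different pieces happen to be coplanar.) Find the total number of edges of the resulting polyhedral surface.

A hendecagonal pyramid: V=12, E=22, F=12.
Attach a regular octahedron (V=6, E=12, F=8) along a 3-gon: merge 3 vertices and 3 edges, delete both glued faces → V=15, E=31, F=18.
Attach a hendecagonal antiprism (V=22, E=44, F=24) along a 3-gon: merge 3 vertices and 3 edges, delete both glued faces → V=34, E=72, F=40.
Check: V − E + F = 34 − 72 + 40 = 2.

72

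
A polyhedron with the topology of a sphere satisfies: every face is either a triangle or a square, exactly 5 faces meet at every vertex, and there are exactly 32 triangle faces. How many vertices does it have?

24

Let x be the number of squares; then F = 32 + x.
Edge–face incidences: 2E = 3·32 + 4·x = 96 + 4x.
Every vertex has degree 5, so 5V = 2E.
Euler: V − E + F = 2 ⇒ (2E)/5 − E + (32 + x) = 2.
Multiply by 10: 2·(2E) − 5·(2E) + 10·(32 + x) = 20, i.e. 320 + 10x − 3·(96 + 4x) = 20.
Collecting terms: −2x + 32 = 20, so −2x = −12, so x = 6.
Then 2E = 96 + 4·6 = 120, so E = 60, V = 2E/5 = 24, F = 32 + 6 = 38.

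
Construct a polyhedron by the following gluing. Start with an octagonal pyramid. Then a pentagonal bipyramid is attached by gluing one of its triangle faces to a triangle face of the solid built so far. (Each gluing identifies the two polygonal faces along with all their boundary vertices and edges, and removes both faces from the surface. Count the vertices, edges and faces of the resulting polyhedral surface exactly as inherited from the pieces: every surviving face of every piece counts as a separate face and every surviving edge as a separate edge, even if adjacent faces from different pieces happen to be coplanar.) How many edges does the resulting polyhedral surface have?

28

An octagonal pyramid: V=9, E=16, F=9.
Attach a pentagonal bipyramid (V=7, E=15, F=10) along a 3-gon: merge 3 vertices and 3 edges, delete both glued faces → V=13, E=28, F=17.
Check: V − E + F = 13 − 28 + 17 = 2.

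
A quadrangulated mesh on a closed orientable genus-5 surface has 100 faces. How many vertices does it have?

92

χ = 2 − 2·5 = -8, and every face is a square so 4F = 2E.
E = 4·100/2 = 200. Then V = -8 + E − F = -8 + 200 − 100 = 92.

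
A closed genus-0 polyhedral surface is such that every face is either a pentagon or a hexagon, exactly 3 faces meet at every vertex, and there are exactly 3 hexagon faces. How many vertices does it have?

26

Let x be the number of pentagons; then F = 3 + x.
Edge–face incidences: 2E = 6·3 + 5·x = 18 + 5x.
Every vertex has degree 3, so 3V = 2E.
Euler: V − E + F = 2 ⇒ (2E)/3 − E + (3 + x) = 2.
Multiply by 6: 2·(2E) − 3·(2E) + 6·(3 + x) = 12, i.e. 18 + 6x − (18 + 5x) = 12.
Collecting terms: x = 12.
Then 2E = 18 + 5·12 = 78, so E = 39, V = 2E/3 = 26, F = 3 + 12 = 15.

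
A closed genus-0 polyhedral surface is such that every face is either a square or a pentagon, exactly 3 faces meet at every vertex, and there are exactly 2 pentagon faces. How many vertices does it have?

10

Let x be the number of squares; then F = 2 + x.
Edge–face incidences: 2E = 5·2 + 4·x = 10 + 4x.
Every vertex has degree 3, so 3V = 2E.
Euler: V − E + F = 2 ⇒ (2E)/3 − E + (2 + x) = 2.
Multiply by 6: 2·(2E) − 3·(2E) + 6·(2 + x) = 12, i.e. 12 + 6x − (10 + 4x) = 12.
Collecting terms: 2x + 2 = 12, so 2x = 10, so x = 5.
Then 2E = 10 + 4·5 = 30, so E = 15, V = 2E/3 = 10, F = 2 + 5 = 7.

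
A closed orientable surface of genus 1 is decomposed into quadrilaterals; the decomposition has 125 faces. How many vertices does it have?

125

χ = 2 − 2·1 = 0, and every face is a square so 4F = 2E.
E = 4·125/2 = 250. Then V = 0 + E − F = 0 + 250 − 125 = 125.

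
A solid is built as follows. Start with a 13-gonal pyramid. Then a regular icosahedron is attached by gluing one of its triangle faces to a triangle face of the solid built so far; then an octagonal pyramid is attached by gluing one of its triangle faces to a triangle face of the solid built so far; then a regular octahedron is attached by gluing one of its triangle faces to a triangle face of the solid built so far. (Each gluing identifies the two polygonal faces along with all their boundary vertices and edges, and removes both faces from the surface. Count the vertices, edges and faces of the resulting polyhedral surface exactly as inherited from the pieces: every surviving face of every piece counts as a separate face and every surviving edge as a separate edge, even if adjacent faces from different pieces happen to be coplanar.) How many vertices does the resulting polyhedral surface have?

32

A 13-gonal pyramid: V=14, E=26, F=14.
Attach a regular icosahedron (V=12, E=30, F=20) along a 3-gon: merge 3 vertices and 3 edges, delete both glued faces → V=23, E=53, F=32.
Attach an octagonal pyramid (V=9, E=16, F=9) along a 3-gon: merge 3 vertices and 3 edges, delete both glued faces → V=29, E=66, F=39.
Attach a regular octahedron (V=6, E=12, F=8) along a 3-gon: merge 3 vertices and 3 edges, delete both glued faces → V=32, E=75, F=45.
Check: V − E + F = 32 − 75 + 45 = 2.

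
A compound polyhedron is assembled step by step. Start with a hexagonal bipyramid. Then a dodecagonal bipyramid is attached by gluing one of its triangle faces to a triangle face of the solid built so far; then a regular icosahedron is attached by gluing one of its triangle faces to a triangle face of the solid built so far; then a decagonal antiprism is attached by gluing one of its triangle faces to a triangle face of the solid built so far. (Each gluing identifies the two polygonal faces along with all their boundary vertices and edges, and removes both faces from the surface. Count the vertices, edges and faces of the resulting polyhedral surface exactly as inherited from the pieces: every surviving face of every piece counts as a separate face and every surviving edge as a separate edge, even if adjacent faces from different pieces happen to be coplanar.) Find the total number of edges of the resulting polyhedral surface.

A hexagonal bipyramid: V=8, E=18, F=12.
Attach a dodecagonal bipyramid (V=14, E=36, F=24) along a 3-gon: merge 3 vertices and 3 edges, delete both glued faces → V=19, E=51, F=34.
Attach a regular icosahedron (V=12, E=30, F=20) along a 3-gon: merge 3 vertices and 3 edges, delete both glued faces → V=28, E=78, F=52.
Attach a decagonal antiprism (V=20, E=40, F=22) along a 3-gon: merge 3 vertices and 3 edges, delete both glued faces → V=45, E=115, F=72.
Check: V − E + F = 45 − 115 + 72 = 2.

115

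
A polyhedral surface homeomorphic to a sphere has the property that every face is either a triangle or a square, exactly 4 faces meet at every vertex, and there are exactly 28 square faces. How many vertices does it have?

34

Let x be the number of triangles; then F = 28 + x.
Edge–face incidences: 2E = 4·28 + 3·x = 112 + 3x.
Every vertex has degree 4, so 4V = 2E.
Euler: V − E + F = 2 ⇒ (2E)/4 − E + (28 + x) = 2.
Multiply by 8: 2·(2E) − 4·(2E) + 8·(28 + x) = 16, i.e. 224 + 8x − 2·(112 + 3x) = 16.
Collecting terms: 2x = 16, so x = 8.
Then 2E = 112 + 3·8 = 136, so E = 68, V = 2E/4 = 34, F = 28 + 8 = 36.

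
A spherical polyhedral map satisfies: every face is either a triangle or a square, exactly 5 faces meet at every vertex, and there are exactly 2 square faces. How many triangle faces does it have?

24

Let x be the number of triangles; then F = 2 + x.
Edge–face incidences: 2E = 4·2 + 3·x = 8 + 3x.
Every vertex has degree 5, so 5V = 2E.
Euler: V − E + F = 2 ⇒ (2E)/5 − E + (2 + x) = 2.
Multiply by 10: 2·(2E) − 5·(2E) + 10·(2 + x) = 20, i.e. 20 + 10x − 3·(8 + 3x) = 20.
Collecting terms: x − 4 = 20, so x = 24.
Then 2E = 8 + 3·24 = 80, so E = 40, V = 2E/5 = 16, F = 2 + 24 = 26.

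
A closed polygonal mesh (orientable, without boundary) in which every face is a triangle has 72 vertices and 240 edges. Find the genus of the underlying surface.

Every face is a triangle and each edge borders two faces, so 3F = 2·240, giving F = 160.
χ = V − E + F = 72 − 240 + 160 = -8.
For a closed orientable surface χ = 2 − 2g, so g = (2 − (-8))/2 = 5.

5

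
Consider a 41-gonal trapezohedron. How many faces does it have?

82

The n-trapezohedron (dual of the n-antiprism) has V = 2·41 + 2 = 84, E = 4·41 = 164, F = 2·41 = 82.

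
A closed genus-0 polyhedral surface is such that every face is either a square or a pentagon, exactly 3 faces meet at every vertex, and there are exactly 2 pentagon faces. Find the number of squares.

Let x be the number of squares; then F = 2 + x.
Edge–face incidences: 2E = 5·2 + 4·x = 10 + 4x.
Every vertex has degree 3, so 3V = 2E.
Euler: V − E + F = 2 ⇒ (2E)/3 − E + (2 + x) = 2.
Multiply by 6: 2·(2E) − 3·(2E) + 6·(2 + x) = 12, i.e. 12 + 6x − (10 + 4x) = 12.
Collecting terms: 2x + 2 = 12, so 2x = 10, so x = 5.
Then 2E = 10 + 4·5 = 30, so E = 15, V = 2E/3 = 10, F = 2 + 5 = 7.

5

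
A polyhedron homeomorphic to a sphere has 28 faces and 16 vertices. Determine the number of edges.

42

Here V − E + F = 2.
E = V + F − (2) = 16 + 28 − (2) = 42.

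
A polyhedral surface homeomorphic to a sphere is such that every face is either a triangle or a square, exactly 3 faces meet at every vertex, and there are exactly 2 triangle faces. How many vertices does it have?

6

Let x be the number of squares; then F = 2 + x.
Edge–face incidences: 2E = 3·2 + 4·x = 6 + 4x.
Every vertex has degree 3, so 3V = 2E.
Euler: V − E + F = 2 ⇒ (2E)/3 − E + (2 + x) = 2.
Multiply by 6: 2·(2E) − 3·(2E) + 6·(2 + x) = 12, i.e. 12 + 6x − (6 + 4x) = 12.
Collecting terms: 2x + 6 = 12, so 2x = 6, so x = 3.
Then 2E = 6 + 4·3 = 18, so E = 9, V = 2E/3 = 6, F = 2 + 3 = 5.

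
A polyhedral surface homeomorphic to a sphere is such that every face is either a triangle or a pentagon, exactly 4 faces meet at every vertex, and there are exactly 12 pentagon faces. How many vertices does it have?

30

Let x be the number of triangles; then F = 12 + x.
Edge–face incidences: 2E = 5·12 + 3·x = 60 + 3x.
Every vertex has degree 4, so 4V = 2E.
Euler: V − E + F = 2 ⇒ (2E)/4 − E + (12 + x) = 2.
Multiply by 8: 2·(2E) − 4·(2E) + 8·(12 + x) = 16, i.e. 96 + 8x − 2·(60 + 3x) = 16.
Collecting terms: 2x − 24 = 16, so 2x = 40, so x = 20.
Then 2E = 60 + 3·20 = 120, so E = 60, V = 2E/4 = 30, F = 12 + 20 = 32.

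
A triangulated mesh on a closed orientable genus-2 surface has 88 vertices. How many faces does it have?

χ = 2 − 2·2 = -2, and every face is a triangle so 3F = 2E.
V − E + F = -2 with E = 3F/2 gives 88 − (3/2 − 1)·F = -2, so F = 180 and E = 270.

180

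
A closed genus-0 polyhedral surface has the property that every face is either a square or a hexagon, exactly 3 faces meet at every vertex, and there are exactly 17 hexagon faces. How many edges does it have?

Let x be the number of squares; then F = 17 + x.
Edge–face incidences: 2E = 6·17 + 4·x = 102 + 4x.
Every vertex has degree 3, so 3V = 2E.
Euler: V − E + F = 2 ⇒ (2E)/3 − E + (17 + x) = 2.
Multiply by 6: 2·(2E) − 3·(2E) + 6·(17 + x) = 12, i.e. 102 + 6x − (102 + 4x) = 12.
Collecting terms: 2x = 12, so x = 6.
Then 2E = 102 + 4·6 = 126, so E = 63, V = 2E/3 = 42, F = 17 + 6 = 23.

63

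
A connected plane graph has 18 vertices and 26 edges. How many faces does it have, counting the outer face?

Euler's formula for a connected plane graph: V − E + F = 2, so F = 2 − 18 + 26 = 10.

10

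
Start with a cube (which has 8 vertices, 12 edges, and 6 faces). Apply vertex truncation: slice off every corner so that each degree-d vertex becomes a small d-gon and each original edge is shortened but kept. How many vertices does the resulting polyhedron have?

Truncation replaces each original edge-end by a new vertex, so V′ = 2E = 24.
Each original edge survives, and each old vertex of degree d contributes d new edges; summing degrees gives Σd = 2E, so E′ = E + 2E = 3E = 36.
Each original face survives and each original vertex becomes one new face: F′ = F + V = 14.

24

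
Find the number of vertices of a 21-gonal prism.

A prism on an n-gon has two n-gon bases and n rectangular sides: V = 2·21 = 42, E = 3·21 = 63, F = 21 + 2 = 23.
Check: V − E + F = 42 − 63 + 23 = 2.

42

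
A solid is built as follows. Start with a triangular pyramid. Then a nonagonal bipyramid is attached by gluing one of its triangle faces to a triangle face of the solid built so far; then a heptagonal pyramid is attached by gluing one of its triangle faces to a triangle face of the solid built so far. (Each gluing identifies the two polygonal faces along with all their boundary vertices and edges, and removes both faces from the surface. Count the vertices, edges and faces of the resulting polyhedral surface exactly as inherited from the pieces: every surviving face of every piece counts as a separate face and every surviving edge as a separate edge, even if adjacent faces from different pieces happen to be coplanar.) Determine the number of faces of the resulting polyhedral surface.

A triangular pyramid: V=4, E=6, F=4.
Attach a nonagonal bipyramid (V=11, E=27, F=18) along a 3-gon: merge 3 vertices and 3 edges, delete both glued faces → V=12, E=30, F=20.
Attach a heptagonal pyramid (V=8, E=14, F=8) along a 3-gon: merge 3 vertices and 3 edges, delete both glued faces → V=17, E=41, F=26.
Check: V − E + F = 17 − 41 + 26 = 2.

26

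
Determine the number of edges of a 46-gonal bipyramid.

A bipyramid over an n-gon has 2n triangular faces and n + 2 vertices: V = 46 + 2 = 48, E = 3·46 = 138, F = 2·46 = 92.

138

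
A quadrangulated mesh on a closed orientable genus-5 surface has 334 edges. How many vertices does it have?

159

χ = 2 − 2·5 = -8, and every face is a square so 4F = 2E.
F = 2E/4 = 167. Then V = -8 + E − F = -8 + 334 − 167 = 159.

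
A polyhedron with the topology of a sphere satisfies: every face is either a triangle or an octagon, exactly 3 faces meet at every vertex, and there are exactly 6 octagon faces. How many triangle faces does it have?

Let x be the number of triangles; then F = 6 + x.
Edge–face incidences: 2E = 8·6 + 3·x = 48 + 3x.
Every vertex has degree 3, so 3V = 2E.
Euler: V − E + F = 2 ⇒ (2E)/3 − E + (6 + x) = 2.
Multiply by 6: 2·(2E) − 3·(2E) + 6·(6 + x) = 12, i.e. 36 + 6x − (48 + 3x) = 12.
Collecting terms: 3x − 12 = 12, so 3x = 24, so x = 8.
Then 2E = 48 + 3·8 = 72, so E = 36, V = 2E/3 = 24, F = 6 + 8 = 14.

8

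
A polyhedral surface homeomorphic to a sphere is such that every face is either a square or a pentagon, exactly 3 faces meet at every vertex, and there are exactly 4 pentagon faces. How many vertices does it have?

12

Let x be the number of squares; then F = 4 + x.
Edge–face incidences: 2E = 5·4 + 4·x = 20 + 4x.
Every vertex has degree 3, so 3V = 2E.
Euler: V − E + F = 2 ⇒ (2E)/3 − E + (4 + x) = 2.
Multiply by 6: 2·(2E) − 3·(2E) + 6·(4 + x) = 12, i.e. 24 + 6x − (20 + 4x) = 12.
Collecting terms: 2x + 4 = 12, so 2x = 8, so x = 4.
Then 2E = 20 + 4·4 = 36, so E = 18, V = 2E/3 = 12, F = 4 + 4 = 8.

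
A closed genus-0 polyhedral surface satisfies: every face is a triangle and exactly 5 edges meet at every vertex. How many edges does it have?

30

Each face has 3 edges and each edge borders two faces, so 2E = 3F.
Each vertex has degree 5, so 5V = 2E and hence V = 3F/5.
Euler: V − E + F = 2 ⇒ (3F/5) − (3F/2) + F = 2.
Multiply by 10: (6 − 15 + 10)F = 20, i.e. 1F = 20.
So F = 20, E = 3·20/2 = 30, V = 3·20/5 = 12.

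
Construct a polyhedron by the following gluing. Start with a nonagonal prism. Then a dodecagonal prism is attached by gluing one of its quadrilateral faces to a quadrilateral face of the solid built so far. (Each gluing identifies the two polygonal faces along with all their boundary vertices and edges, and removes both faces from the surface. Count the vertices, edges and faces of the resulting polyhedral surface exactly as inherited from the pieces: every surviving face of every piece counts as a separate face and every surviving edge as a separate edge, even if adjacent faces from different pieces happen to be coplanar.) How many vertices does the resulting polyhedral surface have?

38

A nonagonal prism: V=18, E=27, F=11.
Attach a dodecagonal prism (V=24, E=36, F=14) along a 4-gon: merge 4 vertices and 4 edges, delete both glued faces → V=38, E=59, F=23.
Check: V − E + F = 38 − 59 + 23 = 2.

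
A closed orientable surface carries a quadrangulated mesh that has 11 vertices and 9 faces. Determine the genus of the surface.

Every face is a square, so 2E = 4·9 = 36, giving E = 18.
χ = V − E + F = 11 − 18 + 9 = 2.
For a closed orientable surface χ = 2 − 2g, so g = (2 − (2))/2 = 0.

0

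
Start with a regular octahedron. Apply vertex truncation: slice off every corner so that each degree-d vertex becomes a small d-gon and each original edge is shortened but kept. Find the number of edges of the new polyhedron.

The base solid has V = 6, E = 12, F = 8.
Truncation replaces each original edge-end by a new vertex, so V′ = 2E = 24.
Each original edge survives, and each old vertex of degree d contributes d new edges; summing degrees gives Σd = 2E, so E′ = E + 2E = 3E = 36.
Each original face survives and each original vertex becomes one new face: F′ = F + V = 14.

36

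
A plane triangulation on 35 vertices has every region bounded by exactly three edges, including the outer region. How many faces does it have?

In a plane triangulation 3F = 2E and V − E + F = 2, so F = 2V − 4 = 2·35 − 4 = 66.

66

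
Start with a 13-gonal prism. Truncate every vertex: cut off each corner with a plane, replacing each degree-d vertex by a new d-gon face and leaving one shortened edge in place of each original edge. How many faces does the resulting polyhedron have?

41

The base solid has V = 26, E = 39, F = 15.
Truncation replaces each original edge-end by a new vertex, so V′ = 2E = 78.
Each original edge survives, and each old vertex of degree d contributes d new edges; summing degrees gives Σd = 2E, so E′ = E + 2E = 3E = 117.
Each original face survives and each original vertex becomes one new face: F′ = F + V = 41.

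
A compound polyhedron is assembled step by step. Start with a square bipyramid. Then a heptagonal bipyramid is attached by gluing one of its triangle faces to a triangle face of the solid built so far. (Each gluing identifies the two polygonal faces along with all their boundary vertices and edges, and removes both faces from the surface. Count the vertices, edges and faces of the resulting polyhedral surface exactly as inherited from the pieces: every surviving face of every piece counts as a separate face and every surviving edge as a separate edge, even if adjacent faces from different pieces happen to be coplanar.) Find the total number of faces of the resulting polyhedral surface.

20

A square bipyramid: V=6, E=12, F=8.
Attach a heptagonal bipyramid (V=9, E=21, F=14) along a 3-gon: merge 3 vertices and 3 edges, delete both glued faces → V=12, E=30, F=20.
Check: V − E + F = 12 − 30 + 20 = 2.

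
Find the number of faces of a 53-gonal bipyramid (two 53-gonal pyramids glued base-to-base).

A bipyramid over an n-gon has 2n triangular faces and n + 2 vertices: V = 53 + 2 = 55, E = 3·53 = 159, F = 2·53 = 106.

106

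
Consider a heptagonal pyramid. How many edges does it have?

A pyramid on an n-gon base has one n-gon and n triangles: V = 7 + 1 = 8, E = 2·7 = 14, F = 7 + 1 = 8.
Check: V − E + F = 8 − 14 + 8 = 2.

14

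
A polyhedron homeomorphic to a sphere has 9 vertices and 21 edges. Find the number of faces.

14

Here V − E + F = 2.
F = 2 − V + E = 2 − 9 + 21 = 14.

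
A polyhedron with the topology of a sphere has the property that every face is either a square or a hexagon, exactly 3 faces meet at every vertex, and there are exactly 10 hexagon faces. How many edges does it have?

Let x be the number of squares; then F = 10 + x.
Edge–face incidences: 2E = 6·10 + 4·x = 60 + 4x.
Every vertex has degree 3, so 3V = 2E.
Euler: V − E + F = 2 ⇒ (2E)/3 − E + (10 + x) = 2.
Multiply by 6: 2·(2E) − 3·(2E) + 6·(10 + x) = 12, i.e. 60 + 6x − (60 + 4x) = 12.
Collecting terms: 2x = 12, so x = 6.
Then 2E = 60 + 4·6 = 84, so E = 42, V = 2E/3 = 28, F = 10 + 6 = 16.

42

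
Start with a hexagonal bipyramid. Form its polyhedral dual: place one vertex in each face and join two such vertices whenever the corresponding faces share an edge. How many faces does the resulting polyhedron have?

8

The base solid has V = 8, E = 18, F = 12.
The dual swaps V and F and preserves E: V′ = F = 12, E′ = E = 18, F′ = V = 8.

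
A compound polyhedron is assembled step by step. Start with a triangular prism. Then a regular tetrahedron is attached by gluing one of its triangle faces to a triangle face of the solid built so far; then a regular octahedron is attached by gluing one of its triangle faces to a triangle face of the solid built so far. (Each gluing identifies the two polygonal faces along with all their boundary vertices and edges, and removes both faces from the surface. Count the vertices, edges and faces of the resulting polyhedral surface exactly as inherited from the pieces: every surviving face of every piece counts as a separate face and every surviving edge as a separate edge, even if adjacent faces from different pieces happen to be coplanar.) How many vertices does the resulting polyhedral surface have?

A triangular prism: V=6, E=9, F=5.
Attach a regular tetrahedron (V=4, E=6, F=4) along a 3-gon: merge 3 vertices and 3 edges, delete both glued faces → V=7, E=12, F=7.
Attach a regular octahedron (V=6, E=12, F=8) along a 3-gon: merge 3 vertices and 3 edges, delete both glued faces → V=10, E=21, F=13.
Check: V − E + F = 10 − 21 + 13 = 2.

10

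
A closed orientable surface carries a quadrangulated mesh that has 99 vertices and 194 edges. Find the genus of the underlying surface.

0

Every face is a square and each edge borders two faces, so 4F = 2·194, giving F = 97.
χ = V − E + F = 99 − 194 + 97 = 2.
For a closed orientable surface χ = 2 − 2g, so g = (2 − (2))/2 = 0.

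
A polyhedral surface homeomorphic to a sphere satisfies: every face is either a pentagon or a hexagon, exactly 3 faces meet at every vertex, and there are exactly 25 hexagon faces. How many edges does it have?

Let x be the number of pentagons; then F = 25 + x.
Edge–face incidences: 2E = 6·25 + 5·x = 150 + 5x.
Every vertex has degree 3, so 3V = 2E.
Euler: V − E + F = 2 ⇒ (2E)/3 − E + (25 + x) = 2.
Multiply by 6: 2·(2E) − 3·(2E) + 6·(25 + x) = 12, i.e. 150 + 6x − (150 + 5x) = 12.
Collecting terms: x = 12.
Then 2E = 150 + 5·12 = 210, so E = 105, V = 2E/3 = 70, F = 25 + 12 = 37.

105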